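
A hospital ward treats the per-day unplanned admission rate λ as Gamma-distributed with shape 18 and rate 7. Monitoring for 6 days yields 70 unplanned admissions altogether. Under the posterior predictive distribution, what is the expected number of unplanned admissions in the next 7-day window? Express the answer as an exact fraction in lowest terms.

616/13

Total count 70 over total exposure 6 days.
The Gamma prior is conjugate for the Poisson rate, so λ | data ~ Gamma(18+70, 7+6) = Gamma(88, 13).
Predictive mean over a 7-day window = T·E[λ|data] = 7·88/13 = 616/13.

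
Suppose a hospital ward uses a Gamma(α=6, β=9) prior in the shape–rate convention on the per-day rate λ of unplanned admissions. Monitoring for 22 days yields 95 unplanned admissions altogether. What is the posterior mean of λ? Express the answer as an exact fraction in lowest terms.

101/31

Total count 95 over total exposure 22 days.
Gamma(α, β) with Poisson data over total exposure Σt gives posterior Gamma(α+Σx, β+Σt) = Gamma(101, 31).
Posterior mean = α'/β' = 101/31.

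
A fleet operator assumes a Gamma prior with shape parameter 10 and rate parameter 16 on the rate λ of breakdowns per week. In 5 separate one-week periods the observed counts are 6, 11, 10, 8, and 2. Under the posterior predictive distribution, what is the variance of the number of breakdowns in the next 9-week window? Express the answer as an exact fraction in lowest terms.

Total count: 6 + 11 + 10 + 8 + 2 = 37.
Total exposure: 5 weeks.
Gamma(α, β) with Poisson data over total exposure Σt gives posterior Gamma(α+Σx, β+Σt) = Gamma(47, 21).
The posterior predictive for a window of length T is Negative Binomial with variance T·α'·(β'+T)/β'² = 9·47·30/441 = 1410/49.

1410/49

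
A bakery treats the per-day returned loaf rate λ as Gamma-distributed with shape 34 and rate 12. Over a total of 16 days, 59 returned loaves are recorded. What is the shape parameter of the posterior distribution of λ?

93

Total count 59 over total exposure 16 days.
Gamma(α, β) with Poisson data over total exposure Σt gives posterior Gamma(α+Σx, β+Σt) = Gamma(93, 28).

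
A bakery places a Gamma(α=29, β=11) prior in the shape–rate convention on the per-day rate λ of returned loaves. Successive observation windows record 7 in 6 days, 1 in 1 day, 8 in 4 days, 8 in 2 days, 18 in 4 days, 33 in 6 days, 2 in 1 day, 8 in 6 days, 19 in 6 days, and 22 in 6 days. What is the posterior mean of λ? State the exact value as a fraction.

Total count: 7 + 1 + 8 + 8 + 18 + 33 + 2 + 8 + 19 + 22 = 126.
Total exposure: 6 + 1 + 4 + 2 + 4 + 6 + 1 + 6 + 6 + 6 = 42 days.
Posterior: α' = 29 + 126 = 155, β' = 11 + 42 = 53.
Posterior mean = α'/β' = 155/53.

155/53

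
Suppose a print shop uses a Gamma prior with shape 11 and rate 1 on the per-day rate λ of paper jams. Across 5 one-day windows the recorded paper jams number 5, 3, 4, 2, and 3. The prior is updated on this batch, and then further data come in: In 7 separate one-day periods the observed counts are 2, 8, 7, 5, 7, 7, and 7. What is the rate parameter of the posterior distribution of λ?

13

Total count: 5 + 3 + 4 + 2 + 3 = 17.
Total exposure: 5 days.
After the first batch: Gamma(11 + 17, 1 + 5) = Gamma(28, 6).
Total count: 2 + 8 + 7 + 5 + 7 + 7 + 7 = 43.
Total exposure: 7 days.
After the second batch: Gamma(28 + 43, 6 + 7) = Gamma(71, 13).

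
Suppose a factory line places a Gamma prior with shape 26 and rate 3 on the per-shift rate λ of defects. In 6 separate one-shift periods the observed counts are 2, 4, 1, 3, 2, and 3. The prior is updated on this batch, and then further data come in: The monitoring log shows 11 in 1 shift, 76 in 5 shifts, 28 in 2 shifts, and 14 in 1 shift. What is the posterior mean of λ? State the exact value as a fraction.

Total count: 2 + 4 + 1 + 3 + 2 + 3 = 15.
Total exposure: 6 shifts.
After the first batch: Gamma(26 + 15, 3 + 6) = Gamma(41, 9).
Total count: 11 + 76 + 28 + 14 = 129.
Total exposure: 1 + 5 + 2 + 1 = 9 shifts.
After the second batch: Gamma(41 + 129, 9 + 9) = Gamma(170, 18).
Posterior mean = α'/β' = 170/18 = 85/9.

85/9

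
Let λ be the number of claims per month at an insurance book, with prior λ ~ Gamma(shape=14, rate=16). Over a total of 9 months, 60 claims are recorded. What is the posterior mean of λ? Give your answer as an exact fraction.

Total count 60 over total exposure 9 months.
Gamma(α, β) with Poisson data over total exposure Σt gives posterior Gamma(α+Σx, β+Σt) = Gamma(74, 25).
Posterior mean = α'/β' = 74/25.

74/25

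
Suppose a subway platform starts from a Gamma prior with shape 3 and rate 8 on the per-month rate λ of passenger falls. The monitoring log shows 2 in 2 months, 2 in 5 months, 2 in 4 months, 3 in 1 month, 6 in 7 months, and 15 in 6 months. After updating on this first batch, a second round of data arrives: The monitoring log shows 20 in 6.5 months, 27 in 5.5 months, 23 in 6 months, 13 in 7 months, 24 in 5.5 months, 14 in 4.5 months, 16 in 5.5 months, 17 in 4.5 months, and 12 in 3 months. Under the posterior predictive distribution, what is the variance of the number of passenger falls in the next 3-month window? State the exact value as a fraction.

Total count: 2 + 2 + 2 + 3 + 6 + 15 = 30.
Total exposure: 2 + 5 + 4 + 1 + 7 + 6 = 25 months.
After the first batch: Gamma(3 + 30, 8 + 25) = Gamma(33, 33).
Total count: 20 + 27 + 23 + 13 + 24 + 14 + 16 + 17 + 12 = 166.
Total exposure: 6.5 + 5.5 + 6 + 7 + 5.5 + 4.5 + 5.5 + 4.5 + 3 = 48 months.
After the second batch: Gamma(33 + 166, 33 + 48) = Gamma(199, 81).
The posterior predictive for a window of length T is Negative Binomial with variance T·α'·(β'+T)/β'² = 3·199·84/6561 = 5572/729.

5572/729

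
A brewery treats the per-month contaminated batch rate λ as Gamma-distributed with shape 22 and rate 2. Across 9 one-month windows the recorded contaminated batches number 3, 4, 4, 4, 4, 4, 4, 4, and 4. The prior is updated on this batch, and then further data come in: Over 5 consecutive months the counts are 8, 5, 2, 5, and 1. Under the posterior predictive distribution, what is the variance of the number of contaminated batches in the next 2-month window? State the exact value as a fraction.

Total count: 3 + 4 + 4 + 4 + 4 + 4 + 4 + 4 + 4 = 35.
Total exposure: 9 months.
After the first batch: Gamma(22 + 35, 2 + 9) = Gamma(57, 11).
Total count: 8 + 5 + 2 + 5 + 1 = 21.
Total exposure: 5 months.
After the second batch: Gamma(57 + 21, 11 + 5) = Gamma(78, 16).
The posterior predictive for a window of length T is Negative Binomial with variance T·α'·(β'+T)/β'² = 2·78·18/256 = 351/32.

351/32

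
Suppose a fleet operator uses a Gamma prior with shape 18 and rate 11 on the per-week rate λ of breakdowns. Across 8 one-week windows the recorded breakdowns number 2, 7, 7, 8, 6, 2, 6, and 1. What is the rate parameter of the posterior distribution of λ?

Total count: 2 + 7 + 7 + 8 + 6 + 2 + 6 + 1 = 39.
Total exposure: 8 weeks.
Posterior: α' = 18 + 39 = 57, β' = 11 + 8 = 19.

19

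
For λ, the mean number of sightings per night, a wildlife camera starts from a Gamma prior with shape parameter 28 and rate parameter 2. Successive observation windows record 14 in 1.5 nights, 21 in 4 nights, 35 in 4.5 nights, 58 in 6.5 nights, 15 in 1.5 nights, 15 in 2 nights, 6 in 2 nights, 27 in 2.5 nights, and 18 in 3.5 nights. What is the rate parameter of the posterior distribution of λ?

30

Total count: 14 + 21 + 35 + 58 + 15 + 15 + 6 + 27 + 18 = 209.
Total exposure: 1.5 + 4 + 4.5 + 6.5 + 1.5 + 2 + 2 + 2.5 + 3.5 = 28 nights.
The Gamma prior is conjugate for the Poisson rate, so λ | data ~ Gamma(28+209, 2+28) = Gamma(237, 30).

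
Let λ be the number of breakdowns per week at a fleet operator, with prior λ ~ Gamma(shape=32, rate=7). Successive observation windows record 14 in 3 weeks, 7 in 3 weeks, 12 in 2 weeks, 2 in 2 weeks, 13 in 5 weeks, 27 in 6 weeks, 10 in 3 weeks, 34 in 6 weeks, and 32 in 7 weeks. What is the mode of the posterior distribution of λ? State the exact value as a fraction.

Total count: 14 + 7 + 12 + 2 + 13 + 27 + 10 + 34 + 32 = 151.
Total exposure: 3 + 3 + 2 + 2 + 5 + 6 + 3 + 6 + 7 = 37 weeks.
Gamma(α, β) with Poisson data over total exposure Σt gives posterior Gamma(α+Σx, β+Σt) = Gamma(183, 44).
Posterior mode = (α'−1)/β' = 182/44 = 91/22.

91/22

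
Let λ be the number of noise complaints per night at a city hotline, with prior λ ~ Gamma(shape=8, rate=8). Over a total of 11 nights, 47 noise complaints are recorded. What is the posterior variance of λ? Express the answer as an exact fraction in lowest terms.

Total count 47 over total exposure 11 nights.
The Gamma prior is conjugate for the Poisson rate, so λ | data ~ Gamma(8+47, 8+11) = Gamma(55, 19).
Posterior variance = α'/β'² = 55/361.

55/361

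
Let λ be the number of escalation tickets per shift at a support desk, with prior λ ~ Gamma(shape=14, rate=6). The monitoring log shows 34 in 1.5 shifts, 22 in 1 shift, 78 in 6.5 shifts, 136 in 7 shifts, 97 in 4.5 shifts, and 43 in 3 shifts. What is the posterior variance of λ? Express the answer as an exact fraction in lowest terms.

Total count: 34 + 22 + 78 + 136 + 97 + 43 = 410.
Total exposure: 1.5 + 1 + 6.5 + 7 + 4.5 + 3 = 23.5 shifts.
Conjugate update: add total count to the shape and total exposure to the rate, giving Gamma(424, 59/2).
Posterior variance = α'/β'² = 424/(3481/4) = 1696/3481.

1696/3481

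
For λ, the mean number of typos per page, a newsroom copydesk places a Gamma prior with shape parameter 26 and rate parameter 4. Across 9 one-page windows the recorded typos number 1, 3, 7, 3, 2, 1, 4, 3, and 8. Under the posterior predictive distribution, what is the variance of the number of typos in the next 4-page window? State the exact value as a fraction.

3944/169

Total count: 1 + 3 + 7 + 3 + 2 + 1 + 4 + 3 + 8 = 32.
Total exposure: 9 pages.
Conjugate update: add total count to the shape and total exposure to the rate, giving Gamma(58, 13).
The posterior predictive for a window of length T is Negative Binomial with variance T·α'·(β'+T)/β'² = 4·58·17/169 = 3944/169.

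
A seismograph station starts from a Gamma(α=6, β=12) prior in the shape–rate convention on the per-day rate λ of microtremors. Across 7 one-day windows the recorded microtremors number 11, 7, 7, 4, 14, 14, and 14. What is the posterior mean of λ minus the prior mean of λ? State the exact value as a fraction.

Total count: 11 + 7 + 7 + 4 + 14 + 14 + 14 = 71.
Total exposure: 7 days.
Conjugate update: add total count to the shape and total exposure to the rate, giving Gamma(77, 19).
Posterior mean = 77/19 = 77/19; prior mean = 6/12 = 1/2. Difference = 77/19 − 1/2 = 135/38.

135/38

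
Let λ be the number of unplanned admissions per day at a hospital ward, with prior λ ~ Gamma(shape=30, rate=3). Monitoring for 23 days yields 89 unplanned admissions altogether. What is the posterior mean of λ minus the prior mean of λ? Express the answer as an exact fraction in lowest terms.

-141/26

Total count 89 over total exposure 23 days.
The Gamma prior is conjugate for the Poisson rate, so λ | data ~ Gamma(30+89, 3+23) = Gamma(119, 26).
Posterior mean = 119/26 = 119/26; prior mean = 30/3 = 10. Difference = 119/26 − 10 = -141/26.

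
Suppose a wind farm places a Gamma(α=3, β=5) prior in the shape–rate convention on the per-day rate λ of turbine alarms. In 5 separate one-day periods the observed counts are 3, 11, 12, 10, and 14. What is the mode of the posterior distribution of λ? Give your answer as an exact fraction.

26/5

Total count: 3 + 11 + 12 + 10 + 14 = 50.
Total exposure: 5 days.
Conjugate update: add total count to the shape and total exposure to the rate, giving Gamma(53, 10).
Posterior mode = (α'−1)/β' = 52/10 = 26/5.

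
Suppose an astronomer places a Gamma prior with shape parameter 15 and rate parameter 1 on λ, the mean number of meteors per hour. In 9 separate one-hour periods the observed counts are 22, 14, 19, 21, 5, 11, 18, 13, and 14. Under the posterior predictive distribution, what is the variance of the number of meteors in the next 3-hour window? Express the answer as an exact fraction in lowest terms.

1482/25

Total count: 22 + 14 + 19 + 21 + 5 + 11 + 18 + 13 + 14 = 137.
Total exposure: 9 hours.
Gamma(α, β) with Poisson data over total exposure Σt gives posterior Gamma(α+Σx, β+Σt) = Gamma(152, 10).
The posterior predictive for a window of length T is Negative Binomial with variance T·α'·(β'+T)/β'² = 3·152·13/100 = 1482/25.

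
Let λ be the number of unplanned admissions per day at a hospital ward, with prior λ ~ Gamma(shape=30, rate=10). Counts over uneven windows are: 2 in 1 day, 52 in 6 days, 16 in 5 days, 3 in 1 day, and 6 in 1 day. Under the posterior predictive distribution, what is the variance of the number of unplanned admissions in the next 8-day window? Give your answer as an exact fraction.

436/9

Total count: 2 + 52 + 16 + 3 + 6 = 79.
Total exposure: 1 + 6 + 5 + 1 + 1 = 14 days.
The Gamma prior is conjugate for the Poisson rate, so λ | data ~ Gamma(30+79, 10+14) = Gamma(109, 24).
The posterior predictive for a window of length T is Negative Binomial with variance T·α'·(β'+T)/β'² = 8·109·32/576 = 436/9.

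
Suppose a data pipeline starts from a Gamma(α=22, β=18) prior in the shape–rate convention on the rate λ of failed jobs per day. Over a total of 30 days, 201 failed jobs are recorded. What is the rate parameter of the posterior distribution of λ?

48

Total count 201 over total exposure 30 days.
Gamma(α, β) with Poisson data over total exposure Σt gives posterior Gamma(α+Σx, β+Σt) = Gamma(223, 48).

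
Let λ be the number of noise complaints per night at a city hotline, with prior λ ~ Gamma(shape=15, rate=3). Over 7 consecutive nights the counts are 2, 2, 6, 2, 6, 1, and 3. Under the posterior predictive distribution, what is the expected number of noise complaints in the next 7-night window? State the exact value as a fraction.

Total count: 2 + 2 + 6 + 2 + 6 + 1 + 3 = 22.
Total exposure: 7 nights.
Posterior: α' = 15 + 22 = 37, β' = 3 + 7 = 10.
Predictive mean over a 7-night window = T·E[λ|data] = 7·37/10 = 259/10.

259/10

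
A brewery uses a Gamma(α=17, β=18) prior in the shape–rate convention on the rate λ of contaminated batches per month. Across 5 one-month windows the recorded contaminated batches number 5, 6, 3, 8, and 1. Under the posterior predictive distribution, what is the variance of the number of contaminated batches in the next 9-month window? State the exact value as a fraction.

Total count: 5 + 6 + 3 + 8 + 1 = 23.
Total exposure: 5 months.
Conjugate update: add total count to the shape and total exposure to the rate, giving Gamma(40, 23).
The posterior predictive for a window of length T is Negative Binomial with variance T·α'·(β'+T)/β'² = 9·40·32/529 = 11520/529.

11520/529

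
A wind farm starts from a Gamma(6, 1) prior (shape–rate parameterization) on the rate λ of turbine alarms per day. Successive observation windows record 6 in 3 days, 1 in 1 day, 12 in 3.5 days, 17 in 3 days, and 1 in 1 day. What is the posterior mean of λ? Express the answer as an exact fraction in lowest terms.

Total count: 6 + 1 + 12 + 17 + 1 = 37.
Total exposure: 3 + 1 + 3.5 + 3 + 1 = 11.5 days.
Gamma(α, β) with Poisson data over total exposure Σt gives posterior Gamma(α+Σx, β+Σt) = Gamma(43, 25/2).
Posterior mean = α'/β' = 43/(25/2) = 86/25.

86/25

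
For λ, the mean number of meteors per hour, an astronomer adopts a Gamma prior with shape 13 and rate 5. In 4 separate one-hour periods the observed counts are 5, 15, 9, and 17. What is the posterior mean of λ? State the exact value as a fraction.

59/9

Total count: 5 + 15 + 9 + 17 = 46.
Total exposure: 4 hours.
The Gamma prior is conjugate for the Poisson rate, so λ | data ~ Gamma(13+46, 5+4) = Gamma(59, 9).
Posterior mean = α'/β' = 59/9.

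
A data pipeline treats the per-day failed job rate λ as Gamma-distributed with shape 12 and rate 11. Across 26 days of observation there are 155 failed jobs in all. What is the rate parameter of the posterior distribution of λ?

37

Total count 155 over total exposure 26 days.
By Gamma–Poisson conjugacy, the posterior is Gamma(α + Σx, β + Σt) = Gamma(12 + 155, 11 + 26) = Gamma(167, 37).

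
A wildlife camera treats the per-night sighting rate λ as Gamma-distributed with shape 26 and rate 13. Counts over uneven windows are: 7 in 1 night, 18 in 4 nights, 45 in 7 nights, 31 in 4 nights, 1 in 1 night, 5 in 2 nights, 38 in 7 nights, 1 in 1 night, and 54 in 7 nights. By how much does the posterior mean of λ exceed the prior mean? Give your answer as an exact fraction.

132/47

Total count: 7 + 18 + 45 + 31 + 1 + 5 + 38 + 1 + 54 = 200.
Total exposure: 1 + 4 + 7 + 4 + 1 + 2 + 7 + 1 + 7 = 34 nights.
Posterior: α' = 26 + 200 = 226, β' = 13 + 34 = 47.
Posterior mean = 226/47 = 226/47; prior mean = 26/13 = 2. Difference = 226/47 − 2 = 132/47.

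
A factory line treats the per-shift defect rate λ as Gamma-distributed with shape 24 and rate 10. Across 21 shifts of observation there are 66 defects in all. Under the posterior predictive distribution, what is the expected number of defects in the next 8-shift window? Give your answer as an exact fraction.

720/31

Total count 66 over total exposure 21 shifts.
Conjugate update: add total count to the shape and total exposure to the rate, giving Gamma(90, 31).
Predictive mean over an 8-shift window = T·E[λ|data] = 8·90/31 = 720/31.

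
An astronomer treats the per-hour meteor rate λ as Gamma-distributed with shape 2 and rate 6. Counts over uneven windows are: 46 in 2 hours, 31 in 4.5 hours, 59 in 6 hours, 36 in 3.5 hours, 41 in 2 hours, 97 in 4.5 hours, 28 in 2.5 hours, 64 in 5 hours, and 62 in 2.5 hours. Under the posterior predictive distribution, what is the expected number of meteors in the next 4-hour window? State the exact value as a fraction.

3728/77

Total count: 46 + 31 + 59 + 36 + 41 + 97 + 28 + 64 + 62 = 464.
Total exposure: 2 + 4.5 + 6 + 3.5 + 2 + 4.5 + 2.5 + 5 + 2.5 = 32.5 hours.
Posterior: α' = 2 + 464 = 466, β' = 6 + 32.5 = 77/2.
Predictive mean over a 4-hour window = T·E[λ|data] = 4·466/(77/2) = 3728/77.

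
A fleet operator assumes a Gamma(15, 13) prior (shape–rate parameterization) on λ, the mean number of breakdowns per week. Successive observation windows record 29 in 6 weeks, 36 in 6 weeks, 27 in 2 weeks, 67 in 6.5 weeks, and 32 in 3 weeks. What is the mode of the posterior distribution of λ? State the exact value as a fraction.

Total count: 29 + 36 + 27 + 67 + 32 = 191.
Total exposure: 6 + 6 + 2 + 6.5 + 3 = 23.5 weeks.
Gamma(α, β) with Poisson data over total exposure Σt gives posterior Gamma(α+Σx, β+Σt) = Gamma(206, 73/2).
Posterior mode = (α'−1)/β' = 205/(73/2) = 410/73.

410/73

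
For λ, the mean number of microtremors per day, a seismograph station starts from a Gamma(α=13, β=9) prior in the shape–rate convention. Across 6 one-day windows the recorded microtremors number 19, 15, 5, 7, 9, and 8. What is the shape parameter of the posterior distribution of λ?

Total count: 19 + 15 + 5 + 7 + 9 + 8 = 63.
Total exposure: 6 days.
Posterior: α' = 13 + 63 = 76, β' = 9 + 6 = 15.

76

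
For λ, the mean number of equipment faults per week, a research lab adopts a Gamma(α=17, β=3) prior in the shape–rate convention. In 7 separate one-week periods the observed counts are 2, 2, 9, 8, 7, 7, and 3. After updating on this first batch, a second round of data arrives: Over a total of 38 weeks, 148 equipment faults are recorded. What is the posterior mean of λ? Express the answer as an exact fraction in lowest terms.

Total count: 2 + 2 + 9 + 8 + 7 + 7 + 3 = 38.
Total exposure: 7 weeks.
After the first batch: Gamma(17 + 38, 3 + 7) = Gamma(55, 10).
Total count 148 over total exposure 38 weeks.
After the second batch: Gamma(55 + 148, 10 + 38) = Gamma(203, 48).
Posterior mean = α'/β' = 203/48.

203/48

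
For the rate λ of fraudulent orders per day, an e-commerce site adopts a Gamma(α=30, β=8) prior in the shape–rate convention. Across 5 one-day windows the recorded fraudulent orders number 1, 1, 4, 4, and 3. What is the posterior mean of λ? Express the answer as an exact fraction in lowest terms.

43/13

Total count: 1 + 1 + 4 + 4 + 3 = 13.
Total exposure: 5 days.
By Gamma–Poisson conjugacy, the posterior is Gamma(α + Σx, β + Σt) = Gamma(30 + 13, 8 + 5) = Gamma(43, 13).
Posterior mean = α'/β' = 43/13.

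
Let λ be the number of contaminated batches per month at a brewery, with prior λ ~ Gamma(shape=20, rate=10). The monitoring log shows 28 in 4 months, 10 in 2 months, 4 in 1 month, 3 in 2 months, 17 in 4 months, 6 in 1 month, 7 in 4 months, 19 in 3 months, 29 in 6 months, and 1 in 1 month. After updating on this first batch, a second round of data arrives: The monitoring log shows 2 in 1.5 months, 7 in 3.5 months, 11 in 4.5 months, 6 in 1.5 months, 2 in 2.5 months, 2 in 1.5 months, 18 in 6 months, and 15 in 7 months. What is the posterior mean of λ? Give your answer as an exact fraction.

Total count: 28 + 10 + 4 + 3 + 17 + 6 + 7 + 19 + 29 + 1 = 124.
Total exposure: 4 + 2 + 1 + 2 + 4 + 1 + 4 + 3 + 6 + 1 = 28 months.
After the first batch: Gamma(20 + 124, 10 + 28) = Gamma(144, 38).
Total count: 2 + 7 + 11 + 6 + 2 + 2 + 18 + 15 = 63.
Total exposure: 1.5 + 3.5 + 4.5 + 1.5 + 2.5 + 1.5 + 6 + 7 = 28 months.
After the second batch: Gamma(144 + 63, 38 + 28) = Gamma(207, 66).
Posterior mean = α'/β' = 207/66 = 69/22.

69/22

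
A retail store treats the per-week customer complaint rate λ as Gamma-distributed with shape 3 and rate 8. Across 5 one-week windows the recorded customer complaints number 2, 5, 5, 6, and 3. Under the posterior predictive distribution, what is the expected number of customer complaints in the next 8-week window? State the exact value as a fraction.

192/13

Total count: 2 + 5 + 5 + 6 + 3 = 21.
Total exposure: 5 weeks.
The Gamma prior is conjugate for the Poisson rate, so λ | data ~ Gamma(3+21, 8+5) = Gamma(24, 13).
Predictive mean over an 8-week window = T·E[λ|data] = 8·24/13 = 192/13.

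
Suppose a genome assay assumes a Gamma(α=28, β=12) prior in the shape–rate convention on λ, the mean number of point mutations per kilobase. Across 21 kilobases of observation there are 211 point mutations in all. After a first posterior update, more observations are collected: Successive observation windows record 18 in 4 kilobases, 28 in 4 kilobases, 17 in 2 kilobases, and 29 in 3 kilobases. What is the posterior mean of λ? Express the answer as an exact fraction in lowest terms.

Total count 211 over total exposure 21 kilobases.
After the first batch: Gamma(28 + 211, 12 + 21) = Gamma(239, 33).
Total count: 18 + 28 + 17 + 29 = 92.
Total exposure: 4 + 4 + 2 + 3 = 13 kilobases.
After the second batch: Gamma(239 + 92, 33 + 13) = Gamma(331, 46).
Posterior mean = α'/β' = 331/46.

331/46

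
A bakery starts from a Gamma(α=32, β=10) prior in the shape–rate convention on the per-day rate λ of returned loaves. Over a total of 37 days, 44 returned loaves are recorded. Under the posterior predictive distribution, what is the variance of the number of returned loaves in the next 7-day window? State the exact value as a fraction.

Total count 44 over total exposure 37 days.
By Gamma–Poisson conjugacy, the posterior is Gamma(α + Σx, β + Σt) = Gamma(32 + 44, 10 + 37) = Gamma(76, 47).
The posterior predictive for a window of length T is Negative Binomial with variance T·α'·(β'+T)/β'² = 7·76·54/2209 = 28728/2209.

28728/2209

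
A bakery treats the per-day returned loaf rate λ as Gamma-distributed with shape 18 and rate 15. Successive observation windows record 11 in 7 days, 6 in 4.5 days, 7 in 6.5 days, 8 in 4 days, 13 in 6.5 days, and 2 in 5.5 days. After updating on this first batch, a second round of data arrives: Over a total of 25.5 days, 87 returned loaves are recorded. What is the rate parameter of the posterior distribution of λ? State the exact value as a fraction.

Total count: 11 + 6 + 7 + 8 + 13 + 2 = 47.
Total exposure: 7 + 4.5 + 6.5 + 4 + 6.5 + 5.5 = 34 days.
After the first batch: Gamma(18 + 47, 15 + 34) = Gamma(65, 49).
Total count 87 over total exposure 25.5 days.
After the second batch: Gamma(65 + 87, 49 + 25.5) = Gamma(152, 149/2).

149/2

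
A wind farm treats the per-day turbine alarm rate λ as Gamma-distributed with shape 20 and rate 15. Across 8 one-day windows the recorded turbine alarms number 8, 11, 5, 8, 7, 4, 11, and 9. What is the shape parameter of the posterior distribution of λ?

83

Total count: 8 + 11 + 5 + 8 + 7 + 4 + 11 + 9 = 63.
Total exposure: 8 days.
By Gamma–Poisson conjugacy, the posterior is Gamma(α + Σx, β + Σt) = Gamma(20 + 63, 15 + 8) = Gamma(83, 23).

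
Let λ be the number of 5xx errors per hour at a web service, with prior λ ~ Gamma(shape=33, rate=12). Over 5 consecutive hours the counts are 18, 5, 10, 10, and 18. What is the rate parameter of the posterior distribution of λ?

17

Total count: 18 + 5 + 10 + 10 + 18 = 61.
Total exposure: 5 hours.
Conjugate update: add total count to the shape and total exposure to the rate, giving Gamma(94, 17).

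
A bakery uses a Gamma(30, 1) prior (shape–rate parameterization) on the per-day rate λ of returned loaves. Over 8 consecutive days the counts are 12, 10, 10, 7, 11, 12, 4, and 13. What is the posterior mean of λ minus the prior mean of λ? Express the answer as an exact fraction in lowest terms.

Total count: 12 + 10 + 10 + 7 + 11 + 12 + 4 + 13 = 79.
Total exposure: 8 days.
The Gamma prior is conjugate for the Poisson rate, so λ | data ~ Gamma(30+79, 1+8) = Gamma(109, 9).
Posterior mean = 109/9 = 109/9; prior mean = 30/1 = 30. Difference = 109/9 − 30 = -161/9.

-161/9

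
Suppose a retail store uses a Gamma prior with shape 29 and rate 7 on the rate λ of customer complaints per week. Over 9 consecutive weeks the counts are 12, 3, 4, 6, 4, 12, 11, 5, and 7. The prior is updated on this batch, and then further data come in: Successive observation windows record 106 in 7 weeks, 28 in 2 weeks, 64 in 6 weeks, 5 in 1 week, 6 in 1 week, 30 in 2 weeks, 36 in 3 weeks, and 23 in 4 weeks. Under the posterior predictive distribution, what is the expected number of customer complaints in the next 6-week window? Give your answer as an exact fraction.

Total count: 12 + 3 + 4 + 6 + 4 + 12 + 11 + 5 + 7 = 64.
Total exposure: 9 weeks.
After the first batch: Gamma(29 + 64, 7 + 9) = Gamma(93, 16).
Total count: 106 + 28 + 64 + 5 + 6 + 30 + 36 + 23 = 298.
Total exposure: 7 + 2 + 6 + 1 + 1 + 2 + 3 + 4 = 26 weeks.
After the second batch: Gamma(93 + 298, 16 + 26) = Gamma(391, 42).
Predictive mean over a 6-week window = T·E[λ|data] = 6·391/42 = 391/7.

391/7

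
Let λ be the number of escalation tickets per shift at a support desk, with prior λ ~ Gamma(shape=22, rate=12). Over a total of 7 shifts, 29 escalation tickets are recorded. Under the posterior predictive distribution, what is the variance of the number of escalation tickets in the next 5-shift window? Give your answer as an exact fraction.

Total count 29 over total exposure 7 shifts.
By Gamma–Poisson conjugacy, the posterior is Gamma(α + Σx, β + Σt) = Gamma(22 + 29, 12 + 7) = Gamma(51, 19).
The posterior predictive for a window of length T is Negative Binomial with variance T·α'·(β'+T)/β'² = 5·51·24/361 = 6120/361.

6120/361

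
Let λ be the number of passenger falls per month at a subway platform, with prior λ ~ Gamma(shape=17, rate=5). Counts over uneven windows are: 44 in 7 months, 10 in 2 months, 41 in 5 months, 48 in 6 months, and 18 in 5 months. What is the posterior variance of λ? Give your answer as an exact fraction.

Total count: 44 + 10 + 41 + 48 + 18 = 161.
Total exposure: 7 + 2 + 5 + 6 + 5 = 25 months.
The Gamma prior is conjugate for the Poisson rate, so λ | data ~ Gamma(17+161, 5+25) = Gamma(178, 30).
Posterior variance = α'/β'² = 178/900 = 89/450.

89/450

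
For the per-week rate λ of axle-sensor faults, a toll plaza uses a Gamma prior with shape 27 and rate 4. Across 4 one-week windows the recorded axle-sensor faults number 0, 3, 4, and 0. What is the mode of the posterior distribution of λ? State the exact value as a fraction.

33/8

Total count: 0 + 3 + 4 + 0 = 7.
Total exposure: 4 weeks.
Gamma(α, β) with Poisson data over total exposure Σt gives posterior Gamma(α+Σx, β+Σt) = Gamma(34, 8).
Posterior mode = (α'−1)/β' = 33/8.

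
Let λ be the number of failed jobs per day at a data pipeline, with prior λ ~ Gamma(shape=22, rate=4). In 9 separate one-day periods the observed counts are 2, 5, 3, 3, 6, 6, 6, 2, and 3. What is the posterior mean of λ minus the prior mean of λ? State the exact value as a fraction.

Total count: 2 + 5 + 3 + 3 + 6 + 6 + 6 + 2 + 3 = 36.
Total exposure: 9 days.
Posterior: α' = 22 + 36 = 58, β' = 4 + 9 = 13.
Posterior mean = 58/13 = 58/13; prior mean = 22/4 = 11/2. Difference = 58/13 − 11/2 = -27/26.

-27/26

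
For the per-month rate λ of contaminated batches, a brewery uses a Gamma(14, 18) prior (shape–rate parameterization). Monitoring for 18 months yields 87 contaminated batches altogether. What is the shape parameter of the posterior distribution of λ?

Total count 87 over total exposure 18 months.
By Gamma–Poisson conjugacy, the posterior is Gamma(α + Σx, β + Σt) = Gamma(14 + 87, 18 + 18) = Gamma(101, 36).

101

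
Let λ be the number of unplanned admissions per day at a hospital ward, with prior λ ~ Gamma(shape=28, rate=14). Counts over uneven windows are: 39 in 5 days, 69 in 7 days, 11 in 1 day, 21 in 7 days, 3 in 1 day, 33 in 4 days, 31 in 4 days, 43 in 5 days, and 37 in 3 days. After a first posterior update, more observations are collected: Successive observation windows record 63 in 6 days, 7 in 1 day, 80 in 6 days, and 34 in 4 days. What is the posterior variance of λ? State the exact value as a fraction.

Total count: 39 + 69 + 11 + 21 + 3 + 33 + 31 + 43 + 37 = 287.
Total exposure: 5 + 7 + 1 + 7 + 1 + 4 + 4 + 5 + 3 = 37 days.
After the first batch: Gamma(28 + 287, 14 + 37) = Gamma(315, 51).
Total count: 63 + 7 + 80 + 34 = 184.
Total exposure: 6 + 1 + 6 + 4 = 17 days.
After the second batch: Gamma(315 + 184, 51 + 17) = Gamma(499, 68).
Posterior variance = α'/β'² = 499/4624.

499/4624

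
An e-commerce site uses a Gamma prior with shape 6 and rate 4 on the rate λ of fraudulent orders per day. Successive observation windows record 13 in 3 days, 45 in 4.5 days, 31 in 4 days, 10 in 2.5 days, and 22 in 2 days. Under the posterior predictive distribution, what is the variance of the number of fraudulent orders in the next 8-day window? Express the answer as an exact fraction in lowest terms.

1778/25

Total count: 13 + 45 + 31 + 10 + 22 = 121.
Total exposure: 3 + 4.5 + 4 + 2.5 + 2 = 16 days.
Posterior: α' = 6 + 121 = 127, β' = 4 + 16 = 20.
The posterior predictive for a window of length T is Negative Binomial with variance T·α'·(β'+T)/β'² = 8·127·28/400 = 1778/25.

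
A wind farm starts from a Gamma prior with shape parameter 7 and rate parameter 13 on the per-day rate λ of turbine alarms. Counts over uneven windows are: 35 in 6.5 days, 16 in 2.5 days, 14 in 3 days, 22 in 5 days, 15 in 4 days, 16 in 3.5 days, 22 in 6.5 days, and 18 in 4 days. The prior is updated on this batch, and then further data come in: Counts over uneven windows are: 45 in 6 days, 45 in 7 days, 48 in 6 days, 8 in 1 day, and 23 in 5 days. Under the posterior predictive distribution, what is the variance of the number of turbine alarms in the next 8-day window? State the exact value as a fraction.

Total count: 35 + 16 + 14 + 22 + 15 + 16 + 22 + 18 = 158.
Total exposure: 6.5 + 2.5 + 3 + 5 + 4 + 3.5 + 6.5 + 4 = 35 days.
After the first batch: Gamma(7 + 158, 13 + 35) = Gamma(165, 48).
Total count: 45 + 45 + 48 + 8 + 23 = 169.
Total exposure: 6 + 7 + 6 + 1 + 5 = 25 days.
After the second batch: Gamma(165 + 169, 48 + 25) = Gamma(334, 73).
The posterior predictive for a window of length T is Negative Binomial with variance T·α'·(β'+T)/β'² = 8·334·81/5329 = 216432/5329.

216432/5329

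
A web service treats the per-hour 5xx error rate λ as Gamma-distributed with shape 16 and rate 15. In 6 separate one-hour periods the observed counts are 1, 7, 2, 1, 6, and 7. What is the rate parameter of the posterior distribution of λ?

21

Total count: 1 + 7 + 2 + 1 + 6 + 7 = 24.
Total exposure: 6 hours.
The Gamma prior is conjugate for the Poisson rate, so λ | data ~ Gamma(16+24, 15+6) = Gamma(40, 21).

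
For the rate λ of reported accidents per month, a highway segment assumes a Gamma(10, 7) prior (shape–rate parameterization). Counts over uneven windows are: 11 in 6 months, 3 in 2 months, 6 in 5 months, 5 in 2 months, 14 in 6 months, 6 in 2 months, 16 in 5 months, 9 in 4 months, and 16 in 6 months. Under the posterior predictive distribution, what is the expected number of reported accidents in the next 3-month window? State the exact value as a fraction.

32/5

Total count: 11 + 3 + 6 + 5 + 14 + 6 + 16 + 9 + 16 = 86.
Total exposure: 6 + 2 + 5 + 2 + 6 + 2 + 5 + 4 + 6 = 38 months.
Posterior: α' = 10 + 86 = 96, β' = 7 + 38 = 45.
Predictive mean over a 3-month window = T·E[λ|data] = 3·96/45 = 32/5.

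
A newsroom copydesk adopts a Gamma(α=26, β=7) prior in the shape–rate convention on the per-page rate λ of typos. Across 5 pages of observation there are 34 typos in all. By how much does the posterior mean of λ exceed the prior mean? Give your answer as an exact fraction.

Total count 34 over total exposure 5 pages.
Gamma(α, β) with Poisson data over total exposure Σt gives posterior Gamma(α+Σx, β+Σt) = Gamma(60, 12).
Posterior mean = 60/12 = 5; prior mean = 26/7 = 26/7. Difference = 5 − 26/7 = 9/7.

9/7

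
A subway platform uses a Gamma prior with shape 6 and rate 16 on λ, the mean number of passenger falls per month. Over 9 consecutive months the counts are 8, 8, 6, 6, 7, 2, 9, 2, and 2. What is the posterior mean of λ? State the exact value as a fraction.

Total count: 8 + 8 + 6 + 6 + 7 + 2 + 9 + 2 + 2 = 50.
Total exposure: 9 months.
Conjugate update: add total count to the shape and total exposure to the rate, giving Gamma(56, 25).
Posterior mean = α'/β' = 56/25.

56/25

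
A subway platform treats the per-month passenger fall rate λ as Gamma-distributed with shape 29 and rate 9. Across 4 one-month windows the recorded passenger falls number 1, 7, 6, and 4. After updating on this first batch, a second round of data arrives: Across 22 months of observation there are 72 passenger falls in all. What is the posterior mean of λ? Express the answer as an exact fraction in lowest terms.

17/5

Total count: 1 + 7 + 6 + 4 = 18.
Total exposure: 4 months.
After the first batch: Gamma(29 + 18, 9 + 4) = Gamma(47, 13).
Total count 72 over total exposure 22 months.
After the second batch: Gamma(47 + 72, 13 + 22) = Gamma(119, 35).
Posterior mean = α'/β' = 119/35 = 17/5.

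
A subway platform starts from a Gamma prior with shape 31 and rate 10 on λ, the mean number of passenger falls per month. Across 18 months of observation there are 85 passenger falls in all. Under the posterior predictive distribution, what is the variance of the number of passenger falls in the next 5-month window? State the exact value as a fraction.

Total count 85 over total exposure 18 months.
Conjugate update: add total count to the shape and total exposure to the rate, giving Gamma(116, 28).
The posterior predictive for a window of length T is Negative Binomial with variance T·α'·(β'+T)/β'² = 5·116·33/784 = 4785/196.

4785/196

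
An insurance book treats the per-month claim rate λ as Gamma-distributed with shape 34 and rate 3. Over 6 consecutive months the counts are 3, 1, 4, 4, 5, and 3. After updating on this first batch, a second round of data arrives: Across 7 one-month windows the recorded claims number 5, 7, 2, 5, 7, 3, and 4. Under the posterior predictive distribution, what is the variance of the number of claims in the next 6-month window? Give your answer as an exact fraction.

2871/64

Total count: 3 + 1 + 4 + 4 + 5 + 3 = 20.
Total exposure: 6 months.
After the first batch: Gamma(34 + 20, 3 + 6) = Gamma(54, 9).
Total count: 5 + 7 + 2 + 5 + 7 + 3 + 4 = 33.
Total exposure: 7 months.
After the second batch: Gamma(54 + 33, 9 + 7) = Gamma(87, 16).
The posterior predictive for a window of length T is Negative Binomial with variance T·α'·(β'+T)/β'² = 6·87·22/256 = 2871/64.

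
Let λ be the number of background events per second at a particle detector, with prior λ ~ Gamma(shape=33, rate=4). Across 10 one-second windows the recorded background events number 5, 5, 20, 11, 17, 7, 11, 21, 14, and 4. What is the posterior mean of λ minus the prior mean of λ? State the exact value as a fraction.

65/28

Total count: 5 + 5 + 20 + 11 + 17 + 7 + 11 + 21 + 14 + 4 = 115.
Total exposure: 10 seconds.
Conjugate update: add total count to the shape and total exposure to the rate, giving Gamma(148, 14).
Posterior mean = 148/14 = 74/7; prior mean = 33/4 = 33/4. Difference = 74/7 − 33/4 = 65/28.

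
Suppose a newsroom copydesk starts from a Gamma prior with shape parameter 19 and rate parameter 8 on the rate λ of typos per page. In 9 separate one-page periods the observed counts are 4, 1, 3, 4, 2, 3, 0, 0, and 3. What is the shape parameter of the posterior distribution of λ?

Total count: 4 + 1 + 3 + 4 + 2 + 3 + 0 + 0 + 3 = 20.
Total exposure: 9 pages.
Posterior: α' = 19 + 20 = 39, β' = 8 + 9 = 17.

39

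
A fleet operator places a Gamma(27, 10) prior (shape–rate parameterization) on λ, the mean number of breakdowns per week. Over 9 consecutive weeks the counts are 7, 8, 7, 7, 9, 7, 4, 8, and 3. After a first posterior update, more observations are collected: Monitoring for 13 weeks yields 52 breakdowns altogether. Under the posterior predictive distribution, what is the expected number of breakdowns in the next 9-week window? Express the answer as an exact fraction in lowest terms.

1251/32

Total count: 7 + 8 + 7 + 7 + 9 + 7 + 4 + 8 + 3 = 60.
Total exposure: 9 weeks.
After the first batch: Gamma(27 + 60, 10 + 9) = Gamma(87, 19).
Total count 52 over total exposure 13 weeks.
After the second batch: Gamma(87 + 52, 19 + 13) = Gamma(139, 32).
Predictive mean over a 9-week window = T·E[λ|data] = 9·139/32 = 1251/32.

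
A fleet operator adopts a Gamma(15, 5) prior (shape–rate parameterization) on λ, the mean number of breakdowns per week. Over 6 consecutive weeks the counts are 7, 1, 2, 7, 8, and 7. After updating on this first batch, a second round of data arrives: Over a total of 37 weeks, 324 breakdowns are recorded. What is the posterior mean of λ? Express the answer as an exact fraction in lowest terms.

Total count: 7 + 1 + 2 + 7 + 8 + 7 = 32.
Total exposure: 6 weeks.
After the first batch: Gamma(15 + 32, 5 + 6) = Gamma(47, 11).
Total count 324 over total exposure 37 weeks.
After the second batch: Gamma(47 + 324, 11 + 37) = Gamma(371, 48).
Posterior mean = α'/β' = 371/48.

371/48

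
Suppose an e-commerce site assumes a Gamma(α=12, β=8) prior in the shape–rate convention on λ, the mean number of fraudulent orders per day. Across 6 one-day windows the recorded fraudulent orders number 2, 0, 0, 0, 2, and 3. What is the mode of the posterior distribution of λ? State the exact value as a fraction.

Total count: 2 + 0 + 0 + 0 + 2 + 3 = 7.
Total exposure: 6 days.
Conjugate update: add total count to the shape and total exposure to the rate, giving Gamma(19, 14).
Posterior mode = (α'−1)/β' = 18/14 = 9/7.

9/7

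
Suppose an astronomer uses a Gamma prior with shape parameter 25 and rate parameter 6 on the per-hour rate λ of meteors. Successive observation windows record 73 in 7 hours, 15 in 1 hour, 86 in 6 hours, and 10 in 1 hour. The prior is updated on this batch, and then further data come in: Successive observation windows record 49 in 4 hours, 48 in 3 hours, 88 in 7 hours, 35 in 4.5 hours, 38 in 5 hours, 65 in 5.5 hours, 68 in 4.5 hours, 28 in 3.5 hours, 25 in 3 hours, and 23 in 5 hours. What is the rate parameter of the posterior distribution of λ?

66

Total count: 73 + 15 + 86 + 10 = 184.
Total exposure: 7 + 1 + 6 + 1 = 15 hours.
After the first batch: Gamma(25 + 184, 6 + 15) = Gamma(209, 21).
Total count: 49 + 48 + 88 + 35 + 38 + 65 + 68 + 28 + 25 + 23 = 467.
Total exposure: 4 + 3 + 7 + 4.5 + 5 + 5.5 + 4.5 + 3.5 + 3 + 5 = 45 hours.
After the second batch: Gamma(209 + 467, 21 + 45) = Gamma(676, 66).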